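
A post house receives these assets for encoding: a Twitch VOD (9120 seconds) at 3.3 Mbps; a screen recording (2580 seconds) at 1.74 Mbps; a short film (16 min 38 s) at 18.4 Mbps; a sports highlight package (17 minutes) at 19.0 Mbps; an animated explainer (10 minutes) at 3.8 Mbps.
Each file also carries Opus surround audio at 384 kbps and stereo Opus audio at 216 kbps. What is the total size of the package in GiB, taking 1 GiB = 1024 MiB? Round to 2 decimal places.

9.69 GiB

Audio total: 384 + 216 = 600 kbps = 0.600 Mbps.
Twitch VOD: 3.900 Mbps × 9120 s = 35568.0 Mb
screen recording: 2.340 Mbps × 2580 s = 6037.2 Mb
short film: 19.000 Mbps × 998 s = 18962.0 Mb
sports highlight package: 19.600 Mbps × 1020 s = 19992.0 Mb
animated explainer: 4.400 Mbps × 600 s = 2640.0 Mb
Total: 83199.2 Mb = 10399.9 MB.
= 9.686 GiB.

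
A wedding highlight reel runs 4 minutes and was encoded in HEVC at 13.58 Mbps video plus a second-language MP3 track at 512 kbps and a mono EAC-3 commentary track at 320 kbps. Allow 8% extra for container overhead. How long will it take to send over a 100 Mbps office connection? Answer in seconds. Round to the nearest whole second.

4 min = 240 s
Audio total: 512 + 320 = 832 kbps = 0.832 Mbps.
Total bitrate: 14.412 Mbps.
File: 14.412 Mbps × 240 s = 3458.9 Mb.
With 8% container overhead: ×1.08. → 3735.6 Mb.
At 100 Mbps: 3735.6 / 100 = 37.4 s ≈ 37.4 seconds.

37 seconds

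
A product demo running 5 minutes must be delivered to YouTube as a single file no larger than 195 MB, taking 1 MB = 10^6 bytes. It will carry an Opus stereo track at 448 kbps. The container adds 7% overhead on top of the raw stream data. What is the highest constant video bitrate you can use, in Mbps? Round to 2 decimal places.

4.41 Mbps

Budget: 195 MB = 1560.0 Mb.
Stream payload after overhead: 1560.0 / 1.07 = 1457.9 Mb.
5 min = 300 s
Total bitrate budget: 1457.9 Mb / 300 s = 4.860 Mbps.
Audio: 448 kbps = 0.448 Mbps.
Video: 4.860 − 0.448 = 4.412 Mbps.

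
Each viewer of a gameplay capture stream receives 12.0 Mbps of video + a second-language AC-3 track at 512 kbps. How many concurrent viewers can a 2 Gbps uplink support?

Audio: 512 kbps = 0.512 Mbps.
Per-viewer media rate: 12.512 Mbps.
2 Gbps = 2,000 Mbps; 2,000 / 12.512 = 159.85 → 159 viewers.

159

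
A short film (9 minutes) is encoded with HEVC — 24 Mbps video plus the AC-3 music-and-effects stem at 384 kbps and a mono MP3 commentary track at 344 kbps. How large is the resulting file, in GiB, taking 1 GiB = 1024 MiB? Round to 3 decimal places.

9 min = 540 s
Audio total: 384 + 344 = 728 kbps = 0.728 Mbps.
Total bitrate: 24 + 0.728 = 24.728 Mbps.
Stream data: 24.728 Mbps × 540 s = 13353.1 Mb.
13,353 Mb = 1,669,140,000 bytes ÷ 1,073,741,824 = 1.555 GiB.

1.555 GiB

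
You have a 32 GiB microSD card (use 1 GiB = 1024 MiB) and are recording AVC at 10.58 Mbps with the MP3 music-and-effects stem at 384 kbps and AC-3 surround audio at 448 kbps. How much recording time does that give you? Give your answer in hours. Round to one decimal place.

6.7 hours

Audio total: 384 + 448 = 832 kbps = 0.832 Mbps.
Total bitrate: 10.58 + 0.832 = 11.412 Mbps.
Capacity: 32 GiB = 274,878 Mb.
Recording time: 274,878 / 11.412 = 24,087 s ≈ 6.69 hours.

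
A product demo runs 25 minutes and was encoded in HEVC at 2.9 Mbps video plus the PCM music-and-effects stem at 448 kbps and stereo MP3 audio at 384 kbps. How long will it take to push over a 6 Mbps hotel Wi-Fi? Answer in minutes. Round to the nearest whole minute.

16 minutes

25 min = 1500 s
Audio total: 448 + 384 = 832 kbps = 0.832 Mbps.
Total bitrate: 3.732 Mbps.
File: 3.732 Mbps × 1500 s = 5598.0 Mb.
At 6 Mbps: 5598.0 / 6 = 933.0 s ≈ 15.6 minutes.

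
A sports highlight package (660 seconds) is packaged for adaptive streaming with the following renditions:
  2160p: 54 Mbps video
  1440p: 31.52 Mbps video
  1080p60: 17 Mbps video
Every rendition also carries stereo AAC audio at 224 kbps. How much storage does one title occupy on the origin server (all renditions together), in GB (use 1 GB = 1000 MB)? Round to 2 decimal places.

Audio: 224 kbps = 0.224 Mbps.
Sum of rendition bitrates: (54+0.224) + (31.52+0.224) + (17+0.224) = 103.192 Mbps.
× 660 s = 68,107 Mb = 8,513 MB = 8.513 GB.

8.51 GB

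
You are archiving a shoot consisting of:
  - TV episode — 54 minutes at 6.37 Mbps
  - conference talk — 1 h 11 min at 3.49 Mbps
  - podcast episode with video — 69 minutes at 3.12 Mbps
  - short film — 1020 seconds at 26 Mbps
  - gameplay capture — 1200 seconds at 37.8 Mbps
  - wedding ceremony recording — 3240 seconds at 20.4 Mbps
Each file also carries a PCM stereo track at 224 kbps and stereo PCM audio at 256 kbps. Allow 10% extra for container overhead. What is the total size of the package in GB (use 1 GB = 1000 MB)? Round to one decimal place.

26.8 GB

Audio total: 224 + 256 = 480 kbps = 0.480 Mbps.
TV episode: 6.850 Mbps × 3240 s × 1.10 = 24413.4 Mb
conference talk: 3.970 Mbps × 4260 s × 1.10 = 18603.4 Mb
podcast episode with video: 3.600 Mbps × 4140 s × 1.10 = 16394.4 Mb
short film: 26.480 Mbps × 1020 s × 1.10 = 29710.6 Mb
gameplay capture: 38.280 Mbps × 1200 s × 1.10 = 50529.6 Mb
wedding ceremony recording: 20.880 Mbps × 3240 s × 1.10 = 74416.3 Mb
Total: 214067.7 Mb = 26758.5 MB.
= 26.76 GB.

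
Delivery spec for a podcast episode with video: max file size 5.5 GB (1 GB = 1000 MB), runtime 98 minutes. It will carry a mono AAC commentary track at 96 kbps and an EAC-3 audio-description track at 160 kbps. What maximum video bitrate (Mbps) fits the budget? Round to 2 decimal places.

7.23 Mbps

Budget: 5.5 GB = 44000.0 Mb.
98 min = 5880 s
Total bitrate budget: 44000.0 Mb / 5880 s = 7.483 Mbps.
Audio total: 96 + 160 = 256 kbps = 0.256 Mbps.
Video: 7.483 − 0.256 = 7.227 Mbps.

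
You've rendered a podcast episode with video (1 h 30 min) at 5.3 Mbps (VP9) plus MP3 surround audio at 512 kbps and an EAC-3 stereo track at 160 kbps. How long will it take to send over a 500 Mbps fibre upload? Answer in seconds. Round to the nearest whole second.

1 h 30 min = 90 min = 5400 s
Audio total: 512 + 160 = 672 kbps = 0.672 Mbps.
Total bitrate: 5.972 Mbps.
File: 5.972 Mbps × 5400 s = 32248.8 Mb.
At 500 Mbps: 32248.8 / 500 = 64.5 s ≈ 64.5 seconds.

64 seconds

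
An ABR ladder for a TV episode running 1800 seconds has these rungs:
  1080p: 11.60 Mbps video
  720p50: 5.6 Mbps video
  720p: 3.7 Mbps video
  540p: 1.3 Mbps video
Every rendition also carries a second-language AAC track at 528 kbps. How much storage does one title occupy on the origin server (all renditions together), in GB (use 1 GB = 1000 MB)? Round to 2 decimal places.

5.47 GB

Audio: 528 kbps = 0.528 Mbps.
Sum of rendition bitrates: (11.60+0.528) + (5.6+0.528) + (3.7+0.528) + (1.3+0.528) = 24.312 Mbps.
× 1800 s = 43,762 Mb = 5,470 MB = 5.470 GB.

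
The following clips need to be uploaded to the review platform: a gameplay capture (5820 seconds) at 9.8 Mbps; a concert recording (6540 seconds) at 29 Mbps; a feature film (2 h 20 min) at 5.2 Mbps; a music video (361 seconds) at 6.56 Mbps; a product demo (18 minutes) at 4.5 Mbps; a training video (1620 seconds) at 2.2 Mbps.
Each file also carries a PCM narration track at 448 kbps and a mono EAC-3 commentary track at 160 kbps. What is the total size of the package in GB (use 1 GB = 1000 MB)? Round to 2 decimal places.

39.46 GB

Audio total: 448 + 160 = 608 kbps = 0.608 Mbps.
gameplay capture: 10.408 Mbps × 5820 s = 60574.6 Mb
concert recording: 29.608 Mbps × 6540 s = 193636.3 Mb
feature film: 5.808 Mbps × 8400 s = 48787.2 Mb
music video: 7.168 Mbps × 361 s = 2587.6 Mb
product demo: 5.108 Mbps × 1080 s = 5516.6 Mb
training video: 2.808 Mbps × 1620 s = 4549.0 Mb
Total: 315651.3 Mb = 39456.4 MB.
= 39.46 GB.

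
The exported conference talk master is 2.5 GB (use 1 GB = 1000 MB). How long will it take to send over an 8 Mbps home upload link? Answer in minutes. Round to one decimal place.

41.7 minutes

File: 2.5 GB = 20000.0 Mb.
At 8 Mbps: 20000.0 / 8 = 2500.0 s ≈ 41.7 minutes.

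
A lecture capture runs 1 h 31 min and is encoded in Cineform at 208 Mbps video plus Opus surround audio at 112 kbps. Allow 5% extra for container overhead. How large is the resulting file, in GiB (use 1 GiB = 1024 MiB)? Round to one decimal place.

138.9 GiB

1 h 31 min = 91 min = 5460 s
Audio: 112 kbps = 0.112 Mbps.
Total bitrate: 208 + 0.112 = 208.112 Mbps.
Stream data: 208.112 Mbps × 5460 s = 1136291.5 Mb.
With 5% container overhead: ×1.05.
1,193,106 Mb = 149,138,262,000 bytes ÷ 1,073,741,824 = 138.9 GiB.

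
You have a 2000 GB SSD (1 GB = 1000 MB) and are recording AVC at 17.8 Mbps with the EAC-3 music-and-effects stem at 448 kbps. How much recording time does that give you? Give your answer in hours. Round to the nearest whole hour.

244 hours

Audio: 448 kbps = 0.448 Mbps.
Total bitrate: 17.8 + 0.448 = 18.248 Mbps.
Capacity: 2000 GB = 16,000,000 Mb.
Recording time: 16,000,000 / 18.248 = 876,808 s ≈ 244 hours.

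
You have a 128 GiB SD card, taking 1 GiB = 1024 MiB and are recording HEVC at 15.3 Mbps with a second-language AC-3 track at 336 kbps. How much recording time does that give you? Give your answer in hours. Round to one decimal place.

Audio: 336 kbps = 0.336 Mbps.
Total bitrate: 15.3 + 0.336 = 15.636 Mbps.
Capacity: 128 GiB = 1,099,512 Mb.
Recording time: 1,099,512 / 15.636 = 70,319 s ≈ 19.5 hours.

19.5 hours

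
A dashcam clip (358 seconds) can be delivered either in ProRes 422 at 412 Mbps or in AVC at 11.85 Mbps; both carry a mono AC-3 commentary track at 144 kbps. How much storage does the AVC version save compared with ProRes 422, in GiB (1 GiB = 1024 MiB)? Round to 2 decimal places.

Audio: 144 kbps = 0.144 Mbps.
ProRes 422: 412.144 Mbps × 358 s = 147547.6 Mb = 17.177 GiB.
AVC: 11.994 Mbps × 358 s = 4293.9 Mb = 0.500 GiB.
Saving: 17.177 − 0.500 = 16.677 GiB.

16.68 GiB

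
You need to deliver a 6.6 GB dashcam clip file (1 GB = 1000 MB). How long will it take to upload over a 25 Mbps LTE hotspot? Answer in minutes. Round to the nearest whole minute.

File: 6.6 GB = 52800.0 Mb.
At 25 Mbps: 52800.0 / 25 = 2112.0 s ≈ 35.2 minutes.

35 minutes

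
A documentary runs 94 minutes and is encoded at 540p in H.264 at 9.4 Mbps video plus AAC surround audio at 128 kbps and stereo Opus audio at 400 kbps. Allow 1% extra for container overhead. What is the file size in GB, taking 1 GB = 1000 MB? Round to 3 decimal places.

94 min = 5640 s
Audio total: 128 + 400 = 528 kbps = 0.528 Mbps.
Total bitrate: 9.4 + 0.528 = 9.928 Mbps.
Stream data: 9.928 Mbps × 5640 s = 55993.9 Mb.
With 1% container overhead: ×1.01.
56,554 Mb ÷ 8 = 7,069 MB → 7.069 GB.

7.069 GB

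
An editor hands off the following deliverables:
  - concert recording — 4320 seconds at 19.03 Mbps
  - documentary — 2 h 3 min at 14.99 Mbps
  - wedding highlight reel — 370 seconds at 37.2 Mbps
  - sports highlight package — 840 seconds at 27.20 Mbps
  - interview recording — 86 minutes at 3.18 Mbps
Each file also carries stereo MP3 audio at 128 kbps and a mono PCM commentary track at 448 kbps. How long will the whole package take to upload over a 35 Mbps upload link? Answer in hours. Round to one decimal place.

Audio total: 128 + 448 = 576 kbps = 0.576 Mbps.
concert recording: 19.606 Mbps × 4320 s = 84697.9 Mb
documentary: 15.566 Mbps × 7380 s = 114877.1 Mb
wedding highlight reel: 37.776 Mbps × 370 s = 13977.1 Mb
sports highlight package: 27.776 Mbps × 840 s = 23331.8 Mb
interview recording: 3.756 Mbps × 5160 s = 19381.0 Mb
Total: 256264.9 Mb = 32033.1 MB.
At 35 Mbps: 256264.9 / 35 = 7322 s ≈ 2.03 hours.

2.0 hours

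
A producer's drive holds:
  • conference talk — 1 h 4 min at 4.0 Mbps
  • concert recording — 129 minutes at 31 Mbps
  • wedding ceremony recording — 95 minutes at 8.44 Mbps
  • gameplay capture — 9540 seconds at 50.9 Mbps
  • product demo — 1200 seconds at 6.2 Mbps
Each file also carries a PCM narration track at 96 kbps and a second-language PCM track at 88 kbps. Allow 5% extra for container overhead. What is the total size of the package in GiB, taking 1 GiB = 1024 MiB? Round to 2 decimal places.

Audio total: 96 + 88 = 184 kbps = 0.184 Mbps.
conference talk: 4.184 Mbps × 3840 s × 1.05 = 16869.9 Mb
concert recording: 31.184 Mbps × 7740 s × 1.05 = 253432.4 Mb
wedding ceremony recording: 8.624 Mbps × 5700 s × 1.05 = 51614.6 Mb
gameplay capture: 51.084 Mbps × 9540 s × 1.05 = 511708.4 Mb
product demo: 6.384 Mbps × 1200 s × 1.05 = 8043.8 Mb
Total: 841669.2 Mb = 105208.6 MB.
= 97.98 GiB.

97.98 GiB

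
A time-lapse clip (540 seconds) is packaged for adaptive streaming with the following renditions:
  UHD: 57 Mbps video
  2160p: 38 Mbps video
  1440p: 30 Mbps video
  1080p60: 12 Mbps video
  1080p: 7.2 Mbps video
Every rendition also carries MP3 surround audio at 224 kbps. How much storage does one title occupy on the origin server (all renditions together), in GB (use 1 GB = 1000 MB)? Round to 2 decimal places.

9.81 GB

Audio: 224 kbps = 0.224 Mbps.
Sum of rendition bitrates: (57+0.224) + (38+0.224) + (30+0.224) + (12+0.224) + (7.2+0.224) = 145.320 Mbps.
× 540 s = 78,473 Mb = 9,809 MB = 9.809 GB.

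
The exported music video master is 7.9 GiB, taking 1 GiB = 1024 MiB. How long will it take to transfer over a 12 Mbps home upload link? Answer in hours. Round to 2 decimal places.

File: 7.9 GiB = 67860.5 Mb.
At 12 Mbps: 67860.5 / 12 = 5655.0 s ≈ 1.57 hours.

1.57 hours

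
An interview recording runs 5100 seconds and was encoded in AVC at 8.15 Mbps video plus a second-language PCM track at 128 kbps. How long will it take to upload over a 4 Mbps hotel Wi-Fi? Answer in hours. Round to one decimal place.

Audio: 128 kbps = 0.128 Mbps.
Total bitrate: 8.278 Mbps.
File: 8.278 Mbps × 5100 s = 42217.8 Mb.
At 4 Mbps: 42217.8 / 4 = 10554.5 s ≈ 2.93 hours.

2.9 hours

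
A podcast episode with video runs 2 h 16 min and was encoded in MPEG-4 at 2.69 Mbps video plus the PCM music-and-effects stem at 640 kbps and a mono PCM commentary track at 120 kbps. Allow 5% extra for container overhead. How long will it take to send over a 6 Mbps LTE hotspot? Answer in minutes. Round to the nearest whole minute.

82 minutes

2 h 16 min = 136 min = 8160 s
Audio total: 640 + 120 = 760 kbps = 0.760 Mbps.
Total bitrate: 3.450 Mbps.
File: 3.450 Mbps × 8160 s = 28152.0 Mb.
With 5% container overhead: ×1.05. → 29559.6 Mb.
At 6 Mbps: 29559.6 / 6 = 4926.6 s ≈ 82.1 minutes.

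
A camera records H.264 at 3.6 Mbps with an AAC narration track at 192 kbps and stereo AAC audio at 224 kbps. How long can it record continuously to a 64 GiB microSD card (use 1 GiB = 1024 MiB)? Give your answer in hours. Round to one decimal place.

Audio total: 192 + 224 = 416 kbps = 0.416 Mbps.
Total bitrate: 3.6 + 0.416 = 4.016 Mbps.
Capacity: 64 GiB = 549,756 Mb.
Recording time: 549,756 / 4.016 = 136,891 s ≈ 38.0 hours.

38.0 hours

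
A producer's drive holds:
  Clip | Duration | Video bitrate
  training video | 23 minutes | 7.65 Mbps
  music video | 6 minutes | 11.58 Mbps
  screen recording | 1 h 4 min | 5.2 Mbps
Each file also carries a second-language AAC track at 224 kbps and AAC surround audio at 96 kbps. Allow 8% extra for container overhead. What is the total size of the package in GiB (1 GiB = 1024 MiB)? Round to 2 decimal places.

4.59 GiB

Audio total: 224 + 96 = 320 kbps = 0.320 Mbps.
training video: 7.970 Mbps × 1380 s × 1.08 = 11878.5 Mb
music video: 11.900 Mbps × 360 s × 1.08 = 4626.7 Mb
screen recording: 5.520 Mbps × 3840 s × 1.08 = 22892.5 Mb
Total: 39397.8 Mb = 4924.7 MB.
= 4.587 GiB.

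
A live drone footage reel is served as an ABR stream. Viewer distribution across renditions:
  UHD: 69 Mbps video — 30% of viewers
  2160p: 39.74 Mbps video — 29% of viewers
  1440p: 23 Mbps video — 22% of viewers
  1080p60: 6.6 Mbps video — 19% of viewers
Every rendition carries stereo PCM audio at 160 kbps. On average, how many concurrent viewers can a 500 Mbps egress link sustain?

12

Audio: 160 kbps = 0.160 Mbps.
Average per-viewer bitrate: 0.30×69.160 + 0.29×39.900 + 0.22×23.160 + 0.19×6.760 = 38.699 Mbps.
500 Mbps = 500.0 Mbps; 500.0 / 38.699 = 12.92 → 12.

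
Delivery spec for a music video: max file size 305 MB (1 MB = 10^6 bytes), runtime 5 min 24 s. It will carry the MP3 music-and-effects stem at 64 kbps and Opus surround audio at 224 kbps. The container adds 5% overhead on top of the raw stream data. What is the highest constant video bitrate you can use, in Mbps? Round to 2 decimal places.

Budget: 305 MB = 2440.0 Mb.
Stream payload after overhead: 2440.0 / 1.05 = 2323.8 Mb.
5 min 24 s = 324 s
Total bitrate budget: 2323.8 Mb / 324 s = 7.172 Mbps.
Audio total: 64 + 224 = 288 kbps = 0.288 Mbps.
Video: 7.172 − 0.288 = 6.884 Mbps.

6.88 Mbps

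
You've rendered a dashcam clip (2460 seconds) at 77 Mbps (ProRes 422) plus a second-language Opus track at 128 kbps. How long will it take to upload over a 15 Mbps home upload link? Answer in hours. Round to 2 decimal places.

Audio: 128 kbps = 0.128 Mbps.
Total bitrate: 77.128 Mbps.
File: 77.128 Mbps × 2460 s = 189734.9 Mb.
At 15 Mbps: 189734.9 / 15 = 12649.0 s ≈ 3.51 hours.

3.51 hours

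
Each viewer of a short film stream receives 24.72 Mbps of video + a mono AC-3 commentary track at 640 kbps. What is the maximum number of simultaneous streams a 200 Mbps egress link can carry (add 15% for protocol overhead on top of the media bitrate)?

6

Audio: 640 kbps = 0.640 Mbps.
Per-viewer media rate: 25.360 Mbps.
On the wire with 15% overhead: 29.164 Mbps.
200 Mbps = 200.0 Mbps; 200.0 / 29.164 = 6.86 → 6 viewers.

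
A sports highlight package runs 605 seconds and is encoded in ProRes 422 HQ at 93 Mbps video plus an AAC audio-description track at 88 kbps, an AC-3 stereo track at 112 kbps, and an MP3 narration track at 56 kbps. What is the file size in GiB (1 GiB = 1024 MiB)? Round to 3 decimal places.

6.568 GiB

Audio total: 88 + 112 + 56 = 256 kbps = 0.256 Mbps.
Total bitrate: 93 + 0.256 = 93.256 Mbps.
Stream data: 93.256 Mbps × 605 s = 56419.9 Mb.
56,420 Mb = 7,052,485,000 bytes ÷ 1,073,741,824 = 6.568 GiB.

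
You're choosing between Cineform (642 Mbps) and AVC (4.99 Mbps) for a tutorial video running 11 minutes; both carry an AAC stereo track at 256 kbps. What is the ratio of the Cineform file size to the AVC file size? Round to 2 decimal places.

122.43

11 min = 660 s
Audio: 256 kbps = 0.256 Mbps.
Cineform: 642.256 Mbps × 660 s = 423889.0 Mb = 52.986 GB.
AVC: 5.246 Mbps × 660 s = 3462.4 Mb = 0.433 GB.
Ratio: 52.986 / 0.433 = 122.428.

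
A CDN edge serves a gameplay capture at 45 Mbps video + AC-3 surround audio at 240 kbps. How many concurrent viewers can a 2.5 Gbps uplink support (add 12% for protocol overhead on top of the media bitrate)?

49

Audio: 240 kbps = 0.240 Mbps.
Per-viewer media rate: 45.240 Mbps.
On the wire with 12% overhead: 50.669 Mbps.
2.5 Gbps = 2,500 Mbps; 2,500 / 50.669 = 49.34 → 49 viewers.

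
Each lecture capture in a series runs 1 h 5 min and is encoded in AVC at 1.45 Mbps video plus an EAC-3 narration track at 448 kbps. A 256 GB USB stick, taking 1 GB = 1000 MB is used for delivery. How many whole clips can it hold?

276

1 h 5 min = 65 min = 3900 s
Audio: 448 kbps = 0.448 Mbps.
Total bitrate: 1.898 Mbps.
Per item: 1.898 Mbps × 3900 s = 7,402 Mb = 925.3 MB.
Capacity: 256 GB = 2,048,000 Mb; 276.67 items → 276 complete.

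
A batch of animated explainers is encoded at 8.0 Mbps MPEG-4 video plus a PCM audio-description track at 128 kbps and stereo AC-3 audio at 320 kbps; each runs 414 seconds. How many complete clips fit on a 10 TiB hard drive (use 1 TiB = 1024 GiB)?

Audio total: 128 + 320 = 448 kbps = 0.448 Mbps.
Total bitrate: 8.448 Mbps.
Per item: 8.448 Mbps × 414 s = 3,497 Mb = 437.2 MB.
Capacity: 10 TiB = 87,960,930 Mb; 25149.86 items → 25149 complete.

25149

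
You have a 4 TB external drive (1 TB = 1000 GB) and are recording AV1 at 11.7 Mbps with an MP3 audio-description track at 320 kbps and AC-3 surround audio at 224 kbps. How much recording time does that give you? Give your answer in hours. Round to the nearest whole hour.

Audio total: 320 + 224 = 544 kbps = 0.544 Mbps.
Total bitrate: 11.7 + 0.544 = 12.244 Mbps.
Capacity: 4 TB = 32,000,000 Mb.
Recording time: 32,000,000 / 12.244 = 2,613,525 s ≈ 726 hours.

726 hours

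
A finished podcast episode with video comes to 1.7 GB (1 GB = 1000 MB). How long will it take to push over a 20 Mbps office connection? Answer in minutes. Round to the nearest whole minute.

11 minutes

File: 1.7 GB = 13600.0 Mb.
At 20 Mbps: 13600.0 / 20 = 680.0 s ≈ 11.3 minutes.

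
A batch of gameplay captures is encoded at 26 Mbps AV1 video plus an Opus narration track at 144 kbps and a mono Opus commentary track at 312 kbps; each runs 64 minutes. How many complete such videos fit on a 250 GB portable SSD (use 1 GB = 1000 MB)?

19

64 min = 3840 s
Audio total: 144 + 312 = 456 kbps = 0.456 Mbps.
Total bitrate: 26.456 Mbps.
Per item: 26.456 Mbps × 3840 s = 101,591 Mb = 12,699 MB.
Capacity: 250 GB = 2,000,000 Mb; 19.69 items → 19 complete.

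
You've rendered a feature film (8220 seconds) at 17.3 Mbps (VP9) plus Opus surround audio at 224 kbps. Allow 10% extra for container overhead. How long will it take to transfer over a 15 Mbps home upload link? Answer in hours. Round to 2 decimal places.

2.93 hours

Audio: 224 kbps = 0.224 Mbps.
Total bitrate: 17.524 Mbps.
File: 17.524 Mbps × 8220 s = 144047.3 Mb.
With 10% container overhead: ×1.10. → 158452.0 Mb.
At 15 Mbps: 158452.0 / 15 = 10563.5 s ≈ 2.93 hours.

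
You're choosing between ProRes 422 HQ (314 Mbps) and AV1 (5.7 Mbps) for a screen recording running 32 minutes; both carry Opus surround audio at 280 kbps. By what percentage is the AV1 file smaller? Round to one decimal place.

98.1%

32 min = 1920 s
Audio: 280 kbps = 0.280 Mbps.
ProRes 422 HQ: 314.280 Mbps × 1920 s = 603417.6 Mb = 75.427 GB.
AV1: 5.980 Mbps × 1920 s = 11481.6 Mb = 1.435 GB.
Reduction: (1 − 1.435/75.427) × 100 = 98.10%.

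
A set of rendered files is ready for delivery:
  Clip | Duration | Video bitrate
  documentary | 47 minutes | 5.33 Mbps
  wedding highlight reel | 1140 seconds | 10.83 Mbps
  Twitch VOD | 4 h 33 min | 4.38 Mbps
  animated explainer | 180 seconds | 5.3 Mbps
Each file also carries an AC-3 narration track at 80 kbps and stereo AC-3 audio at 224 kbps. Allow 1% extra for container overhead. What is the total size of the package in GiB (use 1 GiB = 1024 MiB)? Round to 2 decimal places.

Audio total: 80 + 224 = 304 kbps = 0.304 Mbps.
documentary: 5.634 Mbps × 2820 s × 1.01 = 16046.8 Mb
wedding highlight reel: 11.134 Mbps × 1140 s × 1.01 = 12819.7 Mb
Twitch VOD: 4.684 Mbps × 16380 s × 1.01 = 77491.2 Mb
animated explainer: 5.604 Mbps × 180 s × 1.01 = 1018.8 Mb
Total: 107376.4 Mb = 13422.1 MB.
= 12.50 GiB.

12.50 GiB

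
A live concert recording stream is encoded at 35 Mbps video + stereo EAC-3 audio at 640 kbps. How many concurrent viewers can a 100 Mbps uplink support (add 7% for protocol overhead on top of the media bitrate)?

2

Audio: 640 kbps = 0.640 Mbps.
Per-viewer media rate: 35.640 Mbps.
On the wire with 7% overhead: 38.135 Mbps.
100 Mbps = 100.0 Mbps; 100.0 / 38.135 = 2.62 → 2 viewers.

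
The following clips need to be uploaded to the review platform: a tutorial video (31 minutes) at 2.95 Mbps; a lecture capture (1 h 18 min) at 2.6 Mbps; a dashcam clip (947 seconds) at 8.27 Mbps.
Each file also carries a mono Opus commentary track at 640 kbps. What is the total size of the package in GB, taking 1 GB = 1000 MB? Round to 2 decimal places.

Audio: 640 kbps = 0.640 Mbps.
tutorial video: 3.590 Mbps × 1860 s = 6677.4 Mb
lecture capture: 3.240 Mbps × 4680 s = 15163.2 Mb
dashcam clip: 8.910 Mbps × 947 s = 8437.8 Mb
Total: 30278.4 Mb = 3784.8 MB.
= 3.785 GB.

3.78 GB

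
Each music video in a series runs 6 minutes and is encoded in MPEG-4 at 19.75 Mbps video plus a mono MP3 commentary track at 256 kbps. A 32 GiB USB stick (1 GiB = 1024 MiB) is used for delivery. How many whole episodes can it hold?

6 min = 360 s
Audio: 256 kbps = 0.256 Mbps.
Total bitrate: 20.006 Mbps.
Per item: 20.006 Mbps × 360 s = 7,202 Mb = 900.3 MB.
Capacity: 32 GiB = 274,878 Mb; 38.17 items → 38 complete.

38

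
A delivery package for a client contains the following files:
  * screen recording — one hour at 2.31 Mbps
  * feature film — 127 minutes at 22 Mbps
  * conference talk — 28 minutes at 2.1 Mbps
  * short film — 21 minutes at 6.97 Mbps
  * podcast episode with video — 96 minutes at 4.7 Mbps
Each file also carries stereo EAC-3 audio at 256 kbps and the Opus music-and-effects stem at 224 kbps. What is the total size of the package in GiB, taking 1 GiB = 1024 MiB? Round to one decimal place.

Audio total: 256 + 224 = 480 kbps = 0.480 Mbps.
screen recording: 2.790 Mbps × 3600 s = 10044.0 Mb
feature film: 22.480 Mbps × 7620 s = 171297.6 Mb
conference talk: 2.580 Mbps × 1680 s = 4334.4 Mb
short film: 7.450 Mbps × 1260 s = 9387.0 Mb
podcast episode with video: 5.180 Mbps × 5760 s = 29836.8 Mb
Total: 224899.8 Mb = 28112.5 MB.
= 26.18 GiB.

26.2 GiB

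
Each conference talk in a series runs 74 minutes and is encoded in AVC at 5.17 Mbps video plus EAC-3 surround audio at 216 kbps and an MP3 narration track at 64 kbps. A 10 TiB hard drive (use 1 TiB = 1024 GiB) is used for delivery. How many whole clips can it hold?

3635

74 min = 4440 s
Audio total: 216 + 64 = 280 kbps = 0.280 Mbps.
Total bitrate: 5.450 Mbps.
Per item: 5.450 Mbps × 4440 s = 24,198 Mb = 3,025 MB.
Capacity: 10 TiB = 87,960,930 Mb; 3635.05 items → 3635 complete.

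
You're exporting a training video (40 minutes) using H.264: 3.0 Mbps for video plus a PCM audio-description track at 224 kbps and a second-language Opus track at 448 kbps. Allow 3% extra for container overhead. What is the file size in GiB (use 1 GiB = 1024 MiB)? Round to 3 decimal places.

40 min = 2400 s
Audio total: 224 + 448 = 672 kbps = 0.672 Mbps.
Total bitrate: 3.0 + 0.672 = 3.672 Mbps.
Stream data: 3.672 Mbps × 2400 s = 8812.8 Mb.
With 3% container overhead: ×1.03.
9,077 Mb = 1,134,648,000 bytes ÷ 1,073,741,824 = 1.057 GiB.

1.057 GiB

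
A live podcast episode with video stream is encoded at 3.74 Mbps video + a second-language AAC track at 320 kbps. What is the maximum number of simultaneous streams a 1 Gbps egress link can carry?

Audio: 320 kbps = 0.320 Mbps.
Per-viewer media rate: 4.060 Mbps.
1 Gbps = 1,000 Mbps; 1,000 / 4.060 = 246.31 → 246 viewers.

246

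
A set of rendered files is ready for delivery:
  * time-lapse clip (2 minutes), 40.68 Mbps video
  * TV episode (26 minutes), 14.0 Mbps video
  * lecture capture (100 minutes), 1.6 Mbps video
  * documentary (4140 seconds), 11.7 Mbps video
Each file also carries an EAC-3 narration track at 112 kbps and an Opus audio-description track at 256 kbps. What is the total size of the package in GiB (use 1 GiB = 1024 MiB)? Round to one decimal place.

Audio total: 112 + 256 = 368 kbps = 0.368 Mbps.
time-lapse clip: 41.048 Mbps × 120 s = 4925.8 Mb
TV episode: 14.368 Mbps × 1560 s = 22414.1 Mb
lecture capture: 1.968 Mbps × 6000 s = 11808.0 Mb
documentary: 12.068 Mbps × 4140 s = 49961.5 Mb
Total: 89109.4 Mb = 11138.7 MB.
= 10.37 GiB.

10.4 GiB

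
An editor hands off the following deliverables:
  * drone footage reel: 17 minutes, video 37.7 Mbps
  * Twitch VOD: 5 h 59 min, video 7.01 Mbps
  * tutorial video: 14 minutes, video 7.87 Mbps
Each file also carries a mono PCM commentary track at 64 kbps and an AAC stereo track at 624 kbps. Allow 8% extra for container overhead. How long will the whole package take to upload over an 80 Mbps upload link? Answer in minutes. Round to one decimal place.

Audio total: 64 + 624 = 688 kbps = 0.688 Mbps.
drone footage reel: 38.388 Mbps × 1020 s × 1.08 = 42288.2 Mb
Twitch VOD: 7.698 Mbps × 21540 s × 1.08 = 179080.1 Mb
tutorial video: 8.558 Mbps × 840 s × 1.08 = 7763.8 Mb
Total: 229132.2 Mb = 28641.5 MB.
At 80 Mbps: 229132.2 / 80 = 2864 s ≈ 47.7 minutes.

47.7 minutes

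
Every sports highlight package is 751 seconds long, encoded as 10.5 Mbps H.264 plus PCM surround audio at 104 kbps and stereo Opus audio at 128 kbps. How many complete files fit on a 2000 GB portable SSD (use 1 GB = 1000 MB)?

Audio total: 104 + 128 = 232 kbps = 0.232 Mbps.
Total bitrate: 10.732 Mbps.
Per item: 10.732 Mbps × 751 s = 8,060 Mb = 1,007 MB.
Capacity: 2000 GB = 16,000,000 Mb; 1985.18 items → 1985 complete.

1985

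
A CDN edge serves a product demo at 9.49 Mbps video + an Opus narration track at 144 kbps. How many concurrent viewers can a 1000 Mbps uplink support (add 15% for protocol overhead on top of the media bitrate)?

90

Audio: 144 kbps = 0.144 Mbps.
Per-viewer media rate: 9.634 Mbps.
On the wire with 15% overhead: 11.079 Mbps.
1000 Mbps = 1,000 Mbps; 1,000 / 11.079 = 90.26 → 90 viewers.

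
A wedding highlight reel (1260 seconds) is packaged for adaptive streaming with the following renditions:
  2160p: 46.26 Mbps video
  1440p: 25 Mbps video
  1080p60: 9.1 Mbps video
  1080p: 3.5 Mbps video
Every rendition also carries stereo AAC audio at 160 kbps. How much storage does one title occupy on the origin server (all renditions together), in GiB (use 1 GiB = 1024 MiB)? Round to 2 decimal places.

12.39 GiB

Audio: 160 kbps = 0.160 Mbps.
Sum of rendition bitrates: (46.26+0.160) + (25+0.160) + (9.1+0.160) + (3.5+0.160) = 84.500 Mbps.
× 1260 s = 106,470 Mb = 13,309 MB = 12.39 GiB.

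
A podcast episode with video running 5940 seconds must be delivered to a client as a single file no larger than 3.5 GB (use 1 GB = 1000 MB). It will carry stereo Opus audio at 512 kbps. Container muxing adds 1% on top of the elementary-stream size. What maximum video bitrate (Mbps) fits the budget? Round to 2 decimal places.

4.16 Mbps

Budget: 3.5 GB = 28000.0 Mb.
Stream payload after overhead: 28000.0 / 1.01 = 27722.8 Mb.
Total bitrate budget: 27722.8 Mb / 5940 s = 4.667 Mbps.
Audio: 512 kbps = 0.512 Mbps.
Video: 4.667 − 0.512 = 4.155 Mbps.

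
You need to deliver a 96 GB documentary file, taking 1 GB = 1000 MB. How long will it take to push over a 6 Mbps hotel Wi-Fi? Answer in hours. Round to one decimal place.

35.6 hours

File: 96 GB = 768000.0 Mb.
At 6 Mbps: 768000.0 / 6 = 128000.0 s ≈ 35.6 hours.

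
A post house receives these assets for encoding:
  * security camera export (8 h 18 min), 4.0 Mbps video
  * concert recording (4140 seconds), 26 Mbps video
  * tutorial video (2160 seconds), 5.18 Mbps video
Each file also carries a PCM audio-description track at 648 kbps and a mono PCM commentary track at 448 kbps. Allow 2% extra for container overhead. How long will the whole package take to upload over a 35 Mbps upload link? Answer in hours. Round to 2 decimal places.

Audio total: 648 + 448 = 1096 kbps = 1.096 Mbps.
security camera export: 5.096 Mbps × 29880 s × 1.02 = 155313.8 Mb
concert recording: 27.096 Mbps × 4140 s × 1.02 = 114421.0 Mb
tutorial video: 6.276 Mbps × 2160 s × 1.02 = 13827.3 Mb
Total: 283562.1 Mb = 35445.3 MB.
At 35 Mbps: 283562.1 / 35 = 8102 s ≈ 2.25 hours.

2.25 hours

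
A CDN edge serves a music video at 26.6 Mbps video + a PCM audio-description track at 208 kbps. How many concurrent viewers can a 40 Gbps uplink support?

1492

Audio: 208 kbps = 0.208 Mbps.
Per-viewer media rate: 26.808 Mbps.
40 Gbps = 40,000 Mbps; 40,000 / 26.808 = 1492.09 → 1492 viewers.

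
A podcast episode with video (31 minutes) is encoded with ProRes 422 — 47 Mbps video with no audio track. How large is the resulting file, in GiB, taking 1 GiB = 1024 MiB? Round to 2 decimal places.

31 min = 1860 s
Total bitrate: 47 Mbps.
Stream data: 47.000 Mbps × 1860 s = 87420.0 Mb.
87,420 Mb = 10,927,500,000 bytes ÷ 1,073,741,824 = 10.18 GiB.

10.18 GiB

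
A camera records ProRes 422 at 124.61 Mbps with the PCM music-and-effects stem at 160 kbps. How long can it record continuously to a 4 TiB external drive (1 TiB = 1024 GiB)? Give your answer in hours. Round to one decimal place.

78.3 hours

Audio: 160 kbps = 0.160 Mbps.
Total bitrate: 124.61 + 0.160 = 124.770 Mbps.
Capacity: 4 TiB = 35,184,372 Mb.
Recording time: 35,184,372 / 124.770 = 281,994 s ≈ 78.3 hours.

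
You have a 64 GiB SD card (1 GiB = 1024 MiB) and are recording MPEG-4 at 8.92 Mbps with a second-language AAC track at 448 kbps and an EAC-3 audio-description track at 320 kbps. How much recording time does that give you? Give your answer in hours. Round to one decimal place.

Audio total: 448 + 320 = 768 kbps = 0.768 Mbps.
Total bitrate: 8.92 + 0.768 = 9.688 Mbps.
Capacity: 64 GiB = 549,756 Mb.
Recording time: 549,756 / 9.688 = 56,746 s ≈ 15.8 hours.

15.8 hours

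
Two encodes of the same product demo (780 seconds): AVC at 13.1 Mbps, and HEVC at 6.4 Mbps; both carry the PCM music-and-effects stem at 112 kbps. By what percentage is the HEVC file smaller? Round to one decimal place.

Audio: 112 kbps = 0.112 Mbps.
AVC: 13.212 Mbps × 780 s = 10305.4 Mb = 1.288 GB.
HEVC: 6.512 Mbps × 780 s = 5079.4 Mb = 0.635 GB.
Reduction: (1 − 0.635/1.288) × 100 = 50.71%.

50.7%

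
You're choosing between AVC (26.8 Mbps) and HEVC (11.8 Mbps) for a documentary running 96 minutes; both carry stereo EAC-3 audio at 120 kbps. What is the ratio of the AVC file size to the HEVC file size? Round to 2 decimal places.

2.26

96 min = 5760 s
Audio: 120 kbps = 0.120 Mbps.
AVC: 26.920 Mbps × 5760 s = 155059.2 Mb = 19.382 GB.
HEVC: 11.920 Mbps × 5760 s = 68659.2 Mb = 8.582 GB.
Ratio: 19.382 / 8.582 = 2.258.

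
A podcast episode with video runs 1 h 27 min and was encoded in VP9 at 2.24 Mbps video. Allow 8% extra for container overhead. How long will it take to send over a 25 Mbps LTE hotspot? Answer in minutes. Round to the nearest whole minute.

8 minutes

1 h 27 min = 87 min = 5220 s
File: 2.240 Mbps × 5220 s = 11692.8 Mb.
With 8% container overhead: ×1.08. → 12628.2 Mb.
At 25 Mbps: 12628.2 / 25 = 505.1 s ≈ 8.42 minutes.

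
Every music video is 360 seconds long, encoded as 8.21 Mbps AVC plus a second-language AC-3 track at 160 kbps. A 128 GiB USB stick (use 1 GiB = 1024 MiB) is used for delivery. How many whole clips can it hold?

Audio: 160 kbps = 0.160 Mbps.
Total bitrate: 8.370 Mbps.
Per item: 8.370 Mbps × 360 s = 3,013 Mb = 376.6 MB.
Capacity: 128 GiB = 1,099,512 Mb; 364.90 items → 364 complete.

364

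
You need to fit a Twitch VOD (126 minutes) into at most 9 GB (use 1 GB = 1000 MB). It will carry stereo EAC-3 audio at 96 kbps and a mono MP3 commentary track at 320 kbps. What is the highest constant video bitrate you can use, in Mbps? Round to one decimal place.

9.1 Mbps

Budget: 9 GB = 72000.0 Mb.
126 min = 7560 s
Total bitrate budget: 72000.0 Mb / 7560 s = 9.524 Mbps.
Audio total: 96 + 320 = 416 kbps = 0.416 Mbps.
Video: 9.524 − 0.416 = 9.108 Mbps.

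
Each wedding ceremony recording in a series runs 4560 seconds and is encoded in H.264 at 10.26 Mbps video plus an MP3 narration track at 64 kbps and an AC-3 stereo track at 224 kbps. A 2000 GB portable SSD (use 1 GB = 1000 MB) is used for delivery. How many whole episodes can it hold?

Audio total: 64 + 224 = 288 kbps = 0.288 Mbps.
Total bitrate: 10.548 Mbps.
Per item: 10.548 Mbps × 4560 s = 48,099 Mb = 6,012 MB.
Capacity: 2000 GB = 16,000,000 Mb; 332.65 items → 332 complete.

332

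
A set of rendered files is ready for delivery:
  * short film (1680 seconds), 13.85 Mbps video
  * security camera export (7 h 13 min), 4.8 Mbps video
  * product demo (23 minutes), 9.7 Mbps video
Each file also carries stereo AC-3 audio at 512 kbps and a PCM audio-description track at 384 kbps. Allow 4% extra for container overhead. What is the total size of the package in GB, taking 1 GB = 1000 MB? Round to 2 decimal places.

Audio total: 512 + 384 = 896 kbps = 0.896 Mbps.
short film: 14.746 Mbps × 1680 s × 1.04 = 25764.2 Mb
security camera export: 5.696 Mbps × 25980 s × 1.04 = 153901.4 Mb
product demo: 10.596 Mbps × 1380 s × 1.04 = 15207.4 Mb
Total: 194873.0 Mb = 24359.1 MB.
= 24.36 GB.

24.36 GB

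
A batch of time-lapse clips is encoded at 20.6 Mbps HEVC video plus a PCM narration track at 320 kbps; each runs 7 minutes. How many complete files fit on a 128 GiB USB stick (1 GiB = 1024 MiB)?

7 min = 420 s
Audio: 320 kbps = 0.320 Mbps.
Total bitrate: 20.920 Mbps.
Per item: 20.920 Mbps × 420 s = 8,786 Mb = 1,098 MB.
Capacity: 128 GiB = 1,099,512 Mb; 125.14 items → 125 complete.

125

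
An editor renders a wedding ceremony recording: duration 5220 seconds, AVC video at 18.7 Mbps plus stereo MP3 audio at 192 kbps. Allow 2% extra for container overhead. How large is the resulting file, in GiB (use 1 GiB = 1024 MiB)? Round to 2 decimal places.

11.71 GiB

Audio: 192 kbps = 0.192 Mbps.
Total bitrate: 18.7 + 0.192 = 18.892 Mbps.
Stream data: 18.892 Mbps × 5220 s = 98616.2 Mb.
With 2% container overhead: ×1.02.
100,589 Mb = 12,573,570,600 bytes ÷ 1,073,741,824 = 11.71 GiB.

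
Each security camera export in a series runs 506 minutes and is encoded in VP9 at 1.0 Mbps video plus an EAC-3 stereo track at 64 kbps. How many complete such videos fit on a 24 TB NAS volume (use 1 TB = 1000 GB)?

5943

506 min = 30360 s
Audio: 64 kbps = 0.064 Mbps.
Total bitrate: 1.064 Mbps.
Per item: 1.064 Mbps × 30360 s = 32,303 Mb = 4,038 MB.
Capacity: 24 TB = 192,000,000 Mb; 5943.71 items → 5943 complete.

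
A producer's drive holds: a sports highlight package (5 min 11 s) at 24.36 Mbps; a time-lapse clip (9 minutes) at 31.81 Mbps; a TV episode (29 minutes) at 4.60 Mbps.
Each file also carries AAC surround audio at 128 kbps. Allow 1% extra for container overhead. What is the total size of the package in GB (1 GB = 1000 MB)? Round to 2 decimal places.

4.18 GB

Audio: 128 kbps = 0.128 Mbps.
sports highlight package: 24.488 Mbps × 311 s × 1.01 = 7691.9 Mb
time-lapse clip: 31.938 Mbps × 540 s × 1.01 = 17419.0 Mb
TV episode: 4.728 Mbps × 1740 s × 1.01 = 8309.0 Mb
Total: 33419.9 Mb = 4177.5 MB.
= 4.177 GB.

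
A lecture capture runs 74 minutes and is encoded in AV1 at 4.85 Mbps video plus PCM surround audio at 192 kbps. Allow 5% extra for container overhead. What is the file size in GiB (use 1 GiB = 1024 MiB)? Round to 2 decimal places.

74 min = 4440 s
Audio: 192 kbps = 0.192 Mbps.
Total bitrate: 4.85 + 0.192 = 5.042 Mbps.
Stream data: 5.042 Mbps × 4440 s = 22386.5 Mb.
With 5% container overhead: ×1.05.
23,506 Mb = 2,938,225,500 bytes ÷ 1,073,741,824 = 2.736 GiB.

2.74 GiB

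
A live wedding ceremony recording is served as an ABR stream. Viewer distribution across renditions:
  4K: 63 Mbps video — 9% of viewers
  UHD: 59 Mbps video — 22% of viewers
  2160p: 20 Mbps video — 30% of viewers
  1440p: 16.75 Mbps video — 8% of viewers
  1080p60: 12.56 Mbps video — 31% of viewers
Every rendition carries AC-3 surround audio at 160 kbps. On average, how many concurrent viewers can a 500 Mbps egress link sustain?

Audio: 160 kbps = 0.160 Mbps.
Average per-viewer bitrate: 0.09×63.160 + 0.22×59.160 + 0.30×20.160 + 0.08×16.910 + 0.31×12.720 = 30.044 Mbps.
500 Mbps = 500.0 Mbps; 500.0 / 30.044 = 16.64 → 16.

16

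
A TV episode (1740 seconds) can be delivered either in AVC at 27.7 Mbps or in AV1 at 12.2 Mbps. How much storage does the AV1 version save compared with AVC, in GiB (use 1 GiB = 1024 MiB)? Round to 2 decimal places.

AVC: 27.700 Mbps × 1740 s = 48198.0 Mb = 5.611 GiB.
AV1: 12.200 Mbps × 1740 s = 21228.0 Mb = 2.471 GiB.
Saving: 5.611 − 2.471 = 3.140 GiB.

3.14 GiB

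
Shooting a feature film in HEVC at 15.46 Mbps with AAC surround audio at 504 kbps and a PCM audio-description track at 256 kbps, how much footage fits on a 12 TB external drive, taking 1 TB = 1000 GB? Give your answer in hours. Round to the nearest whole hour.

Audio total: 504 + 256 = 760 kbps = 0.760 Mbps.
Total bitrate: 15.46 + 0.760 = 16.220 Mbps.
Capacity: 12 TB = 96,000,000 Mb.
Recording time: 96,000,000 / 16.220 = 5,918,619 s ≈ 1,644 hours.

1644 hours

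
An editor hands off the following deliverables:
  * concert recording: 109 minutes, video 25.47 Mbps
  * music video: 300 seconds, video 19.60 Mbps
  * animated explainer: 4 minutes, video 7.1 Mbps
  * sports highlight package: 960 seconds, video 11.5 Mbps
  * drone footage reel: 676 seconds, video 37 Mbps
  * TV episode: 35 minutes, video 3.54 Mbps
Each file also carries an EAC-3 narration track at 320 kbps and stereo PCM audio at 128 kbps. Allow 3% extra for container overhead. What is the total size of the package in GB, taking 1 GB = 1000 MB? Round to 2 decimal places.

Audio total: 320 + 128 = 448 kbps = 0.448 Mbps.
concert recording: 25.918 Mbps × 6540 s × 1.03 = 174588.8 Mb
music video: 20.048 Mbps × 300 s × 1.03 = 6194.8 Mb
animated explainer: 7.548 Mbps × 240 s × 1.03 = 1865.9 Mb
sports highlight package: 11.948 Mbps × 960 s × 1.03 = 11814.2 Mb
drone footage reel: 37.448 Mbps × 676 s × 1.03 = 26074.3 Mb
TV episode: 3.988 Mbps × 2100 s × 1.03 = 8626.0 Mb
Total: 229164.0 Mb = 28645.5 MB.
= 28.65 GB.

28.65 GB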